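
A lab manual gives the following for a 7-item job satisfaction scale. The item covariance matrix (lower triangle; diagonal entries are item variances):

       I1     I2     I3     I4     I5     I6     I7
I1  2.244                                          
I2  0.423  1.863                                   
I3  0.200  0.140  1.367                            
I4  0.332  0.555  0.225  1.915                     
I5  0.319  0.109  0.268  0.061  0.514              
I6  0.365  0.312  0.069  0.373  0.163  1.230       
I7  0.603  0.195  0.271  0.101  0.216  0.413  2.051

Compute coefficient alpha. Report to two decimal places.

Σσᵢ² = 2.244 + 1.863 + 1.367 + 1.915 + 0.514 + 1.230 + 2.051 = 11.184
Σ_{i<j} σ_ij = 5.713
Var(T) = 11.184 + 2 × 5.713 = 22.610
α = (k/(k−1))·(1 − Σσᵢ²/Var(T)) = (7/6)·(1 − 11.184/22.610) = 0.59

α = 0.59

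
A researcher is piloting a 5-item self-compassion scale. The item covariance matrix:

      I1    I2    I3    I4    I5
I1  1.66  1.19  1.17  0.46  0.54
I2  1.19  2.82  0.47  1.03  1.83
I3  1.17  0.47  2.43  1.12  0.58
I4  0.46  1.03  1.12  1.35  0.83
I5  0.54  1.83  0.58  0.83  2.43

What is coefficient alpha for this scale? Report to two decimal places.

α = 0.79

Σσ²ᵢ = 1.66 + 2.82 + 2.43 + 1.35 + 2.43 = 10.69
Sum of off-diagonal covariances = 9.22
σ²_T = 10.69 + 2 × 9.22 = 29.13
α = (k/(k−1))·(1 − Σσ²ᵢ/σ²_T) = (5/4)·(1 − 10.69/29.13) = 0.79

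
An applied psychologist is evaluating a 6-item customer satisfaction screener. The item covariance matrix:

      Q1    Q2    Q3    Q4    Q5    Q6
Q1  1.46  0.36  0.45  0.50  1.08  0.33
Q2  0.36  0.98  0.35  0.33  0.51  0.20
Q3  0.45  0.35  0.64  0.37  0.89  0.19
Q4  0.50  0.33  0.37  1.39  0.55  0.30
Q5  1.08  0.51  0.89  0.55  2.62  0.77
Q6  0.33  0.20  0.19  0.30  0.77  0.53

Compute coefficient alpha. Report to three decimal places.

ΣVar(i) = 1.46 + 0.98 + 0.64 + 1.39 + 2.62 + 0.53 = 7.62
Σ_{i<j} σ_ij = 7.18
σ²_total = 7.62 + 2 × 7.18 = 21.98
α = (k/(k−1))·(1 − ΣVar(i)/σ²_total) = (6/5)·(1 − 7.62/21.98) = 0.784

coefficient alpha = 0.784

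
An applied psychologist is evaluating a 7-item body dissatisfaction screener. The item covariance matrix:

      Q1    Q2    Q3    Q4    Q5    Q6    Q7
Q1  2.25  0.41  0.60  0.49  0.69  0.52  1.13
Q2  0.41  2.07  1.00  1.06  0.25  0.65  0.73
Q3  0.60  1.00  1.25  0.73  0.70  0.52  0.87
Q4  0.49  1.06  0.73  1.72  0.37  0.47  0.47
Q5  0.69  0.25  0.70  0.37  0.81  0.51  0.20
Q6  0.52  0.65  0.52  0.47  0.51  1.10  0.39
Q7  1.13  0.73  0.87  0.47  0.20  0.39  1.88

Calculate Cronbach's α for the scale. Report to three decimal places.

ΣVar(i) = 2.25 + 2.07 + 1.25 + 1.72 + 0.81 + 1.10 + 1.88 = 11.08
Sum of off-diagonal covariances = 12.76
σ²_T = 11.08 + 2 × 12.76 = 36.60
α = (k/(k−1))·(1 − ΣVar(i)/σ²_T) = (7/6)·(1 − 11.08/36.60) = 0.813

α = 0.813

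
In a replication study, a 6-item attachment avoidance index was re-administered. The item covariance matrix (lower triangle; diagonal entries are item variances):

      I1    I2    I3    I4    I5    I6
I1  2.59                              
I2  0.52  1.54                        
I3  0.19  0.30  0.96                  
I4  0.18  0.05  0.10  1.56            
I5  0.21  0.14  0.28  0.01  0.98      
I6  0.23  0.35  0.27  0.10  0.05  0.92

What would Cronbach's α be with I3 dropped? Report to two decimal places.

Remaining items: I1, I2, I4, I5, I6 (k = 5).
sum of item variances = 2.59 + 1.54 + 1.56 + 0.98 + 0.92 = 7.59
σ²_total = 7.59 + 2 × 1.84 = 11.27
α (item deleted) = (5/4)·(1 − 7.59/11.27) = 0.41

α = 0.41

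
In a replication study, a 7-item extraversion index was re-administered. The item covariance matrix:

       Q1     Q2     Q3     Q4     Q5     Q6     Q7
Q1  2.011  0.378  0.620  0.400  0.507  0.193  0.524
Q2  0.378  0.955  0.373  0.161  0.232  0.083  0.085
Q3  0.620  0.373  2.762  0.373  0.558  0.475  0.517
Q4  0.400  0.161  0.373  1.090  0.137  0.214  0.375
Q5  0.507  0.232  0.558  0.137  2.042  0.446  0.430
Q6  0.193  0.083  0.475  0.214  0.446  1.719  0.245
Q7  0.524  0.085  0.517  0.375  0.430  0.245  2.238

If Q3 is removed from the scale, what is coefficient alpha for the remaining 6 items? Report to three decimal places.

Remaining items: Q1, Q2, Q4, Q5, Q6, Q7 (k = 6).
Σσᵢ² = 2.011 + 0.955 + 1.090 + 2.042 + 1.719 + 2.238 = 10.055
σ²_total = 10.055 + 2 × 4.410 = 18.875
α (item deleted) = (6/5)·(1 − 10.055/18.875) = 0.561

α = 0.561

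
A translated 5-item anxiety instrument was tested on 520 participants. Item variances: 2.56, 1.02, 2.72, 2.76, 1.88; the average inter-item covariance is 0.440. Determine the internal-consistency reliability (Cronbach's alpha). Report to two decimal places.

α = 0.56

Σσᵢ² = 2.56 + 1.02 + 2.72 + 2.76 + 1.88 = 10.94
Sum of the 10 distinct covariances = 10 × 0.440 = 4.400
total variance = Σσᵢ² + 2·Σcov = 10.94 + 2 × 4.400 = 19.740
α = (5/4)·(1 − 10.94/19.740) = 0.56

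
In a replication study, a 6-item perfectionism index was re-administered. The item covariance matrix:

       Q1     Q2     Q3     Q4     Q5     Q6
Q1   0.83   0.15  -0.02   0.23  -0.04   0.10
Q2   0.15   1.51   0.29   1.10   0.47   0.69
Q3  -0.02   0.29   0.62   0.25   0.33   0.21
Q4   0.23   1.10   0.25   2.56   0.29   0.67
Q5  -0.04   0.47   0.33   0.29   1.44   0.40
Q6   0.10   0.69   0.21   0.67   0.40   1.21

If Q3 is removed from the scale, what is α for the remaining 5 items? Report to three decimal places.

α = 0.648

Remaining items: Q1, Q2, Q4, Q5, Q6 (k = 5).
sum of item variances = 0.83 + 1.51 + 2.56 + 1.44 + 1.21 = 7.55
Var(T) = 7.55 + 2 × 4.06 = 15.67
α (item deleted) = (5/4)·(1 − 7.55/15.67) = 0.648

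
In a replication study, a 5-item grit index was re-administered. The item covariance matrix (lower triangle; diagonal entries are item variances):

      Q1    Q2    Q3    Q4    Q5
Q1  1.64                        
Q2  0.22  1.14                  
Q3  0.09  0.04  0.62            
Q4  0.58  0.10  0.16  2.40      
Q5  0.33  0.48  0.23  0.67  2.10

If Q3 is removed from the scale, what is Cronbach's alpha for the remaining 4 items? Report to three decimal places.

α = 0.527

Remaining items: Q1, Q2, Q4, Q5 (k = 4).
ΣVar(i) = 1.64 + 1.14 + 2.40 + 2.10 = 7.28
σ²_T = 7.28 + 2 × 2.38 = 12.04
α (item deleted) = (4/3)·(1 − 7.28/12.04) = 0.527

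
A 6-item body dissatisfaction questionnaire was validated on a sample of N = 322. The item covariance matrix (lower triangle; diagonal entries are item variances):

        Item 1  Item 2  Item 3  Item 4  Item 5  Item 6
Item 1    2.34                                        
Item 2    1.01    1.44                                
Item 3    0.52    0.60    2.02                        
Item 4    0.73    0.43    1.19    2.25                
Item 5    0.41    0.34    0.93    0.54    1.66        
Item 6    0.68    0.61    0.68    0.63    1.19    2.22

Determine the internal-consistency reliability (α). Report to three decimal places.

Σσ²ᵢ = 2.34 + 1.44 + 2.02 + 2.25 + 1.66 + 2.22 = 11.93
Sum of the distinct covariances = 10.49
Var(T) = 11.93 + 2 × 10.49 = 32.91
α = (k/(k−1))·(1 − Σσ²ᵢ/Var(T)) = (6/5)·(1 − 11.93/32.91) = 0.765

α = 0.765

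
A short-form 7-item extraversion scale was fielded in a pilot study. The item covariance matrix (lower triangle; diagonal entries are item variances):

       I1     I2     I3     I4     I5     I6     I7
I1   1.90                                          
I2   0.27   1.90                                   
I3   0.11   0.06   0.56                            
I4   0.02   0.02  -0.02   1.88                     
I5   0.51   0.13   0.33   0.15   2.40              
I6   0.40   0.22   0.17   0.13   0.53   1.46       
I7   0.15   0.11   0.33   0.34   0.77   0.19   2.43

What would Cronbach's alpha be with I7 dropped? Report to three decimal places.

α = 0.450

Remaining items: I1, I2, I3, I4, I5, I6 (k = 6).
Σσ²ᵢ = 1.90 + 1.90 + 0.56 + 1.88 + 2.40 + 1.46 = 10.10
σ²_total = 10.10 + 2 × 3.03 = 16.16
α (item deleted) = (6/5)·(1 − 10.10/16.16) = 0.450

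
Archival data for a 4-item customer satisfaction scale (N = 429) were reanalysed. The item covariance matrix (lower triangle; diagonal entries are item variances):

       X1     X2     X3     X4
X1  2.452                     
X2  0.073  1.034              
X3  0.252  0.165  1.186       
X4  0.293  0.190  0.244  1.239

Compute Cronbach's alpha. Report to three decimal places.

Σσᵢ² = 2.452 + 1.034 + 1.186 + 1.239 = 5.911
Sum of off-diagonal covariances = 1.217
σ²_total = 5.911 + 2 × 1.217 = 8.345
α = (k/(k−1))·(1 − Σσᵢ²/σ²_total) = (4/3)·(1 − 5.911/8.345) = 0.389

Cronbach's alpha = 0.389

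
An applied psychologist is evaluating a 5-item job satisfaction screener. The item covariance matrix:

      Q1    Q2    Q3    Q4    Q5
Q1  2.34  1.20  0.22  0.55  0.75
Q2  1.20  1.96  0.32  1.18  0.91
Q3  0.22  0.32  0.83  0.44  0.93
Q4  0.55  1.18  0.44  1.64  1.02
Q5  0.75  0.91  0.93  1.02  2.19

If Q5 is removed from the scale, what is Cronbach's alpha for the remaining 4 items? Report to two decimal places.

Remaining items: Q1, Q2, Q3, Q4 (k = 4).
ΣVar(i) = 2.34 + 1.96 + 0.83 + 1.64 = 6.77
σ²_total = 6.77 + 2 × 3.91 = 14.59
α (item deleted) = (4/3)·(1 − 6.77/14.59) = 0.71

Cronbach's alpha = 0.71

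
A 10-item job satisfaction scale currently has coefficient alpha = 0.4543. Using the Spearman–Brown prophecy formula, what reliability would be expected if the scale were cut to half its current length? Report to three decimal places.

Length factor m = 1/2
α' = m·α / (1 − (1−m)·α)
   = 1/2 × 0.4543 / (1 − (1 − 1/2) × 0.4543)
   = 0.2271 / 0.7729 = 0.294

predicted reliability = 0.294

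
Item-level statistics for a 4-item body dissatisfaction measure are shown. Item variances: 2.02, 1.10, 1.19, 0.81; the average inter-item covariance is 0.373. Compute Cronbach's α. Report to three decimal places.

ΣVar(i) = 2.02 + 1.10 + 1.19 + 0.81 = 5.12
Sum of the 6 distinct covariances = 6 × 0.373 = 2.238
σ²_T = ΣVar(i) + 2·Σcov = 5.12 + 2 × 2.238 = 9.596
α = (4/3)·(1 − 5.12/9.596) = 0.622

Cronbach's α = 0.622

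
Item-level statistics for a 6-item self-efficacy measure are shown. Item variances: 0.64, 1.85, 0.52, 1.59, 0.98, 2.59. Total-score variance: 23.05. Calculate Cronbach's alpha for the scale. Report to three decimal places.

ΣVar(i) = 0.64 + 1.85 + 0.52 + 1.59 + 0.98 + 2.59 = 8.17
α = (k/(k−1))·(1 − ΣVar(i)/σ²_total) = (6/5)·(1 − 8.17/23.05) = 0.775

Cronbach's alpha = 0.775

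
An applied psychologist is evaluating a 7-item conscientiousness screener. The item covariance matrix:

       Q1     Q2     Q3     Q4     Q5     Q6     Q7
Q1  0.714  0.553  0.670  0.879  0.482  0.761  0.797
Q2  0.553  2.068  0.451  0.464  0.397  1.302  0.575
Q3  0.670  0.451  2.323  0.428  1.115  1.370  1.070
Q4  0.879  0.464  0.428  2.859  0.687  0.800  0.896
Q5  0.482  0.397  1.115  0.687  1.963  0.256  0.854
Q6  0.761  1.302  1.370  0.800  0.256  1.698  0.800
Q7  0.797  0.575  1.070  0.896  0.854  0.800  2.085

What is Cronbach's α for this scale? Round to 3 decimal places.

sum of item variances = 0.714 + 2.068 + 2.323 + 2.859 + 1.963 + 1.698 + 2.085 = 13.710
Σ_{i<j} σ_ij = 15.607
total variance = 13.710 + 2 × 15.607 = 44.924
α = (k/(k−1))·(1 − sum of item variances/total variance) = (7/6)·(1 − 13.710/44.924) = 0.811

α = 0.811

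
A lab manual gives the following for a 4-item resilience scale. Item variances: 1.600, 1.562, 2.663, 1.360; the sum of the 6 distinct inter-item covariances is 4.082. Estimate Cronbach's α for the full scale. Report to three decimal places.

ΣVar(i) = 1.600 + 1.562 + 2.663 + 1.360 = 7.185
Sum of distinct covariances = 4.082
total variance = ΣVar(i) + 2·Σcov = 7.185 + 2 × 4.082 = 15.349
α = (4/3)·(1 − 7.185/15.349) = 0.709

α = 0.709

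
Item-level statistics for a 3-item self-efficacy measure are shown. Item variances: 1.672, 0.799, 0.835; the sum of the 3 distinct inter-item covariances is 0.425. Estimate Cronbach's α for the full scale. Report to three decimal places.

sum of item variances = 1.672 + 0.799 + 0.835 = 3.306
Sum of distinct covariances = 0.425
total variance = sum of item variances + 2·Σcov = 3.306 + 2 × 0.425 = 4.156
α = (3/2)·(1 − 3.306/4.156) = 0.307

α = 0.307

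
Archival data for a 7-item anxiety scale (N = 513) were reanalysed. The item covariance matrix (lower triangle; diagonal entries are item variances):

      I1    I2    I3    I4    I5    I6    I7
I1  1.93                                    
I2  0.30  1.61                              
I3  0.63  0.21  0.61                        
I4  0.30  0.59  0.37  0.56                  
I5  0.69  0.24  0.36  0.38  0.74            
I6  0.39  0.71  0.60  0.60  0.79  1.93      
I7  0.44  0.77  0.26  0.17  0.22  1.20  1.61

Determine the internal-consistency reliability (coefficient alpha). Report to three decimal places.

coefficient alpha = 0.810

Σσ²ᵢ = 1.93 + 1.61 + 0.61 + 0.56 + 0.74 + 1.93 + 1.61 = 8.99
Sum of off-diagonal covariances = 10.22
σ²_T = 8.99 + 2 × 10.22 = 29.43
α = (k/(k−1))·(1 − Σσ²ᵢ/σ²_T) = (7/6)·(1 − 8.99/29.43) = 0.810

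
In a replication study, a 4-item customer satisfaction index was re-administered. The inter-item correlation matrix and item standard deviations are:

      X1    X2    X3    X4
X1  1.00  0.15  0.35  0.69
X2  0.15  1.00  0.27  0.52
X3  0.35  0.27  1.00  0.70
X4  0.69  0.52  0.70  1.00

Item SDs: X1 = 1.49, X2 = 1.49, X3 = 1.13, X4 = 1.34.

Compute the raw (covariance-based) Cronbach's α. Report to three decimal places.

α = 0.752

Σσ²ᵢ = 1.49² + 1.49² + 1.13² + 1.34² = 7.5127
Covariances σ_ij = r_ij · s_i · s_j:
  σ(X1,X2) = 0.15 × 1.49 × 1.49 = 0.3330
  σ(X1,X3) = 0.35 × 1.49 × 1.13 = 0.5893
  σ(X1,X4) = 0.69 × 1.49 × 1.34 = 1.3777
  σ(X2,X3) = 0.27 × 1.49 × 1.13 = 0.4546
  σ(X2,X4) = 0.52 × 1.49 × 1.34 = 1.0382
  σ(X3,X4) = 0.70 × 1.13 × 1.34 = 1.0599
σ²_T = Σσ²ᵢ + 2·Σσ_ij = 7.5127 + 2 × 4.8527 = 17.2181
α = (4/3)·(1 − 7.5127/17.2181) = 0.752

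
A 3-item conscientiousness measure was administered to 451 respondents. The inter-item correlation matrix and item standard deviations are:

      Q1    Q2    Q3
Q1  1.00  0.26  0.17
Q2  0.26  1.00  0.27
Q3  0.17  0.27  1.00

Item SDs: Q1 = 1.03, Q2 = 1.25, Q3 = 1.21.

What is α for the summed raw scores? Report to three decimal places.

Σσ²ᵢ = 1.03² + 1.25² + 1.21² = 4.0875
Covariances σ_ij = r_ij · s_i · s_j:
  σ(Q1,Q2) = 0.26 × 1.03 × 1.25 = 0.3348
  σ(Q1,Q3) = 0.17 × 1.03 × 1.21 = 0.2119
  σ(Q2,Q3) = 0.27 × 1.25 × 1.21 = 0.4084
σ²_T = Σσ²ᵢ + 2·Σσ_ij = 4.0875 + 2 × 0.9551 = 5.9977
α = (3/2)·(1 − 4.0875/5.9977) = 0.478

α = 0.478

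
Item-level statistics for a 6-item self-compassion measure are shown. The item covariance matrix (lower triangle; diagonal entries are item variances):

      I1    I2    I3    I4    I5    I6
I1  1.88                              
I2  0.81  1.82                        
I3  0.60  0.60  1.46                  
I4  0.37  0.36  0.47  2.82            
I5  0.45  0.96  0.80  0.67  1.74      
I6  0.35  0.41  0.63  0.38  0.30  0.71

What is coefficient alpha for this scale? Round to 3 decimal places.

coefficient alpha = 0.732

ΣVar(i) = 1.88 + 1.82 + 1.46 + 2.82 + 1.74 + 0.71 = 10.43
Sum of the distinct covariances = 8.16
σ²_T = 10.43 + 2 × 8.16 = 26.75
α = (k/(k−1))·(1 − ΣVar(i)/σ²_T) = (6/5)·(1 − 10.43/26.75) = 0.732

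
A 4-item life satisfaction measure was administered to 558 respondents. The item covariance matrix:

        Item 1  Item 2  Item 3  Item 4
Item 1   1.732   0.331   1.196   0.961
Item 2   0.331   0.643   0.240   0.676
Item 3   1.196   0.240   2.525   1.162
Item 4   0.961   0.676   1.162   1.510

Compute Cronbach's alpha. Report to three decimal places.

Σσ²ᵢ = 1.732 + 0.643 + 2.525 + 1.510 = 6.410
Sum of off-diagonal covariances = 4.566
σ²_total = 6.410 + 2 × 4.566 = 15.542
α = (k/(k−1))·(1 − Σσ²ᵢ/σ²_total) = (4/3)·(1 − 6.410/15.542) = 0.783

Cronbach's alpha = 0.783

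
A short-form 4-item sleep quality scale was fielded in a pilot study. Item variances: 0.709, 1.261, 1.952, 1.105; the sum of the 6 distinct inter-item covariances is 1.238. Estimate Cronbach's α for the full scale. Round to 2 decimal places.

Cronbach's α = 0.44

Σσ²ᵢ = 0.709 + 1.261 + 1.952 + 1.105 = 5.027
Sum of distinct covariances = 1.238
σ²_T = Σσ²ᵢ + 2·Σcov = 5.027 + 2 × 1.238 = 7.503
α = (4/3)·(1 − 5.027/7.503) = 0.44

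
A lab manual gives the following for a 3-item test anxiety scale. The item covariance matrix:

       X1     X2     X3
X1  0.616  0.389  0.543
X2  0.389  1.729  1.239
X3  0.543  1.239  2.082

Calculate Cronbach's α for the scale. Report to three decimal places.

Σσ²ᵢ = 0.616 + 1.729 + 2.082 = 4.427
Σ_{i<j} σ_ij = 2.171
σ²_total = 4.427 + 2 × 2.171 = 8.769
α = (k/(k−1))·(1 − Σσ²ᵢ/σ²_total) = (3/2)·(1 − 4.427/8.769) = 0.743

α = 0.743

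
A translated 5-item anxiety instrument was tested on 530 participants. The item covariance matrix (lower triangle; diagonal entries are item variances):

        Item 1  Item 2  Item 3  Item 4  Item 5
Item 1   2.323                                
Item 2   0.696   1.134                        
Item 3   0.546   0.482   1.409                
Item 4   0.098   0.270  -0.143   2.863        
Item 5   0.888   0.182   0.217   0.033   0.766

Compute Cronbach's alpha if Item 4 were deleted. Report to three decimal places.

Cronbach's alpha = 0.689

Remaining items: Item 1, Item 2, Item 3, Item 5 (k = 4).
Σσᵢ² = 2.323 + 1.134 + 1.409 + 0.766 = 5.632
σ²_total = 5.632 + 2 × 3.011 = 11.654
α (item deleted) = (4/3)·(1 − 5.632/11.654) = 0.689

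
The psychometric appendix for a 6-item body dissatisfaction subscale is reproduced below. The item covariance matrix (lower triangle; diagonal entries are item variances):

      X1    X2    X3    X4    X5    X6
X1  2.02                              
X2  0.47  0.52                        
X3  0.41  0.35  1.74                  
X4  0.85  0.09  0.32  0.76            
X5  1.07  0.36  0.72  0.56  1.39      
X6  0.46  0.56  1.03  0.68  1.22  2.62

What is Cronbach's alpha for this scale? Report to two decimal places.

ΣVar(i) = 2.02 + 0.52 + 1.74 + 0.76 + 1.39 + 2.62 = 9.05
Sum of off-diagonal covariances = 9.15
Var(T) = 9.05 + 2 × 9.15 = 27.35
α = (k/(k−1))·(1 − ΣVar(i)/Var(T)) = (6/5)·(1 − 9.05/27.35) = 0.80

α = 0.80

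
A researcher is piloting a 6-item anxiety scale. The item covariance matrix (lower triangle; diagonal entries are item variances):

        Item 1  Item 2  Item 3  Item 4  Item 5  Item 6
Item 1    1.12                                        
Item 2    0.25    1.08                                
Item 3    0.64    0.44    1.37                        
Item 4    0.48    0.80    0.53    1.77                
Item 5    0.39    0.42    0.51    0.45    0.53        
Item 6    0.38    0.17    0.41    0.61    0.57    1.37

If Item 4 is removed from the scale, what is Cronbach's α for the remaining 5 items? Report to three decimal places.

Remaining items: Item 1, Item 2, Item 3, Item 5, Item 6 (k = 5).
Σσᵢ² = 1.12 + 1.08 + 1.37 + 0.53 + 1.37 = 5.47
σ²_T = 5.47 + 2 × 4.18 = 13.83
α (item deleted) = (5/4)·(1 − 5.47/13.83) = 0.756

α = 0.756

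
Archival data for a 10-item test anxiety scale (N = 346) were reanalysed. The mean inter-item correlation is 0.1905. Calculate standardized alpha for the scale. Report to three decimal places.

Standardized α = k·r̄ / (1 + (k−1)·r̄) = 10 × 0.1905 / (1 + 9 × 0.1905)
  = 1.9050 / 2.7145 = 0.702

standardized alpha = 0.702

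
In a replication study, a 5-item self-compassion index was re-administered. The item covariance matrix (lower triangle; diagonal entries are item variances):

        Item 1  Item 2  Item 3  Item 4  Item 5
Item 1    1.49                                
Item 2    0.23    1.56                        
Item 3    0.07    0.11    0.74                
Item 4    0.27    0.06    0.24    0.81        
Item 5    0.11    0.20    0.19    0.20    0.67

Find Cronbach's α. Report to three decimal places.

Σσ²ᵢ = 1.49 + 1.56 + 0.74 + 0.81 + 0.67 = 5.27
Sum of off-diagonal covariances = 1.68
σ²_T = 5.27 + 2 × 1.68 = 8.63
α = (k/(k−1))·(1 − Σσ²ᵢ/σ²_T) = (5/4)·(1 − 5.27/8.63) = 0.487

α = 0.487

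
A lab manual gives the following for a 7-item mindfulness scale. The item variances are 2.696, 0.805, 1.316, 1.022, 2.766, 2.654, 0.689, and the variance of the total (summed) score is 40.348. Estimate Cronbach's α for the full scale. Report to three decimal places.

sum of item variances = 2.696 + 0.805 + 1.316 + 1.022 + 2.766 + 2.654 + 0.689 = 11.948
α = (k/(k−1))·(1 − sum of item variances/Var(T)) = (7/6)·(1 − 11.948/40.348) = 0.821

Cronbach's α = 0.821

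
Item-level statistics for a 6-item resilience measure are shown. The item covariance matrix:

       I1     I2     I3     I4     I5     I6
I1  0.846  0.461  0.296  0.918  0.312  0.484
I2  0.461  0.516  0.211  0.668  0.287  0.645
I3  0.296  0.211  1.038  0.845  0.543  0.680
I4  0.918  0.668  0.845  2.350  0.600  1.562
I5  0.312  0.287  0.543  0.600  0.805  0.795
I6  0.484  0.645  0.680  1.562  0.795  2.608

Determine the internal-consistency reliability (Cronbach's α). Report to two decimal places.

Σσ²ᵢ = 0.846 + 0.516 + 1.038 + 2.350 + 0.805 + 2.608 = 8.163
Sum of off-diagonal covariances = 9.307
total variance = 8.163 + 2 × 9.307 = 26.777
α = (k/(k−1))·(1 − Σσ²ᵢ/total variance) = (6/5)·(1 − 8.163/26.777) = 0.83

Cronbach's α = 0.83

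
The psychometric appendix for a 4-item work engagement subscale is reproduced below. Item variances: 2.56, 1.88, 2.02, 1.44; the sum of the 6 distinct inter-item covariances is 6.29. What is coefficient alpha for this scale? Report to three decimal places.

coefficient alpha = 0.819

Σσ²ᵢ = 2.56 + 1.88 + 2.02 + 1.44 = 7.90
Sum of distinct covariances = 6.29
σ²_total = Σσ²ᵢ + 2·Σcov = 7.90 + 2 × 6.29 = 20.48
α = (4/3)·(1 − 7.90/20.48) = 0.819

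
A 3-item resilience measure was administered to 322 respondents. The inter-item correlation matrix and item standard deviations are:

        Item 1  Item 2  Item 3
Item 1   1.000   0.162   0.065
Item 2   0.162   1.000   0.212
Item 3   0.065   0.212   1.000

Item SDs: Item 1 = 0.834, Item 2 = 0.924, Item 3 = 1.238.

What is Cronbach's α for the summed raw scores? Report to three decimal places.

Σσ²ᵢ = 0.834² + 0.924² + 1.238² = 3.0820
Covariances σ_ij = r_ij · s_i · s_j:
  σ(Item 1,Item 2) = 0.162 × 0.834 × 0.924 = 0.1248
  σ(Item 1,Item 3) = 0.065 × 0.834 × 1.238 = 0.0671
  σ(Item 2,Item 3) = 0.212 × 0.924 × 1.238 = 0.2425
σ²_T = Σσ²ᵢ + 2·Σσ_ij = 3.0820 + 2 × 0.4344 = 3.9508
α = (3/2)·(1 − 3.0820/3.9508) = 0.330

Cronbach's α = 0.330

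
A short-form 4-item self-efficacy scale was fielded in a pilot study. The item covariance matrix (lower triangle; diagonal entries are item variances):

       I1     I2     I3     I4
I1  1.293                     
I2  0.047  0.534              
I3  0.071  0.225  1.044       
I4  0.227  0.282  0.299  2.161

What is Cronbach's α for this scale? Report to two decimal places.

α = 0.42

Σσᵢ² = 1.293 + 0.534 + 1.044 + 2.161 = 5.032
Sum of the distinct covariances = 1.151
σ²_T = 5.032 + 2 × 1.151 = 7.334
α = (k/(k−1))·(1 − Σσᵢ²/σ²_T) = (4/3)·(1 − 5.032/7.334) = 0.42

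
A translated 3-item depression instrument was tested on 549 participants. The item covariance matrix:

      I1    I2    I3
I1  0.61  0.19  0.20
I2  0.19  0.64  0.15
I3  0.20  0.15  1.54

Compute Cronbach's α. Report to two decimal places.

α = 0.42

Σσ²ᵢ = 0.61 + 0.64 + 1.54 = 2.79
Sum of off-diagonal covariances = 0.54
σ²_total = 2.79 + 2 × 0.54 = 3.87
α = (k/(k−1))·(1 − Σσ²ᵢ/σ²_total) = (3/2)·(1 − 2.79/3.87) = 0.42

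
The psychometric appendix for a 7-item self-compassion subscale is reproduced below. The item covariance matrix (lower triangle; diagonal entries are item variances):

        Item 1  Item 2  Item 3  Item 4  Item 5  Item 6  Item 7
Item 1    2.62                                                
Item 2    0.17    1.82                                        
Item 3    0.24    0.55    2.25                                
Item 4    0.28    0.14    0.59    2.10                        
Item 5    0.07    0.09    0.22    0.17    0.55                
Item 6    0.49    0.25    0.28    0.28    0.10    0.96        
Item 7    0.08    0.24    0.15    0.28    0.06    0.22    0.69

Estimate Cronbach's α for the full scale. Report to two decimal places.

α = 0.55

sum of item variances = 2.62 + 1.82 + 2.25 + 2.10 + 0.55 + 0.96 + 0.69 = 10.99
Σ_{i<j} σ_ij = 4.95
total variance = 10.99 + 2 × 4.95 = 20.89
α = (k/(k−1))·(1 − sum of item variances/total variance) = (7/6)·(1 − 10.99/20.89) = 0.55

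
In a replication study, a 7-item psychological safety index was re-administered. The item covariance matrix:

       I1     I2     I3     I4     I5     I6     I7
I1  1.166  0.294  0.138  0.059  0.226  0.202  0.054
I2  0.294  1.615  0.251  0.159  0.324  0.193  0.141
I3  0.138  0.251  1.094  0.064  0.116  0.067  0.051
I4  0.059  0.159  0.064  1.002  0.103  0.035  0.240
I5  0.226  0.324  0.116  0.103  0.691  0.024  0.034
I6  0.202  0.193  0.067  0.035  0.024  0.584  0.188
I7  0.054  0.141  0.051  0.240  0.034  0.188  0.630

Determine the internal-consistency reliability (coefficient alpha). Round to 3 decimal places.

Σσ²ᵢ = 1.166 + 1.615 + 1.094 + 1.002 + 0.691 + 0.584 + 0.630 = 6.782
Sum of the distinct covariances = 2.963
Var(T) = 6.782 + 2 × 2.963 = 12.708
α = (k/(k−1))·(1 − Σσ²ᵢ/Var(T)) = (7/6)·(1 − 6.782/12.708) = 0.544

α = 0.544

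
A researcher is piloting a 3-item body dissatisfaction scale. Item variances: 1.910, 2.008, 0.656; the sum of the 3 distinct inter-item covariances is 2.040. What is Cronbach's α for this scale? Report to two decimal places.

Cronbach's α = 0.71

Σσᵢ² = 1.910 + 2.008 + 0.656 = 4.574
Sum of distinct covariances = 2.040
total variance = Σσᵢ² + 2·Σcov = 4.574 + 2 × 2.040 = 8.654
α = (3/2)·(1 − 4.574/8.654) = 0.71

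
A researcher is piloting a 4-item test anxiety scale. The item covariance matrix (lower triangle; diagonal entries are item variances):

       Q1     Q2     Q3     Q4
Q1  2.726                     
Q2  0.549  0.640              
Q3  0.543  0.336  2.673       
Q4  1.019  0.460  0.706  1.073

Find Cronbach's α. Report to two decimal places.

Σσ²ᵢ = 2.726 + 0.640 + 2.673 + 1.073 = 7.112
Σ_{i<j} σ_ij = 3.613
σ²_total = 7.112 + 2 × 3.613 = 14.338
α = (k/(k−1))·(1 − Σσ²ᵢ/σ²_total) = (4/3)·(1 − 7.112/14.338) = 0.67

Cronbach's α = 0.67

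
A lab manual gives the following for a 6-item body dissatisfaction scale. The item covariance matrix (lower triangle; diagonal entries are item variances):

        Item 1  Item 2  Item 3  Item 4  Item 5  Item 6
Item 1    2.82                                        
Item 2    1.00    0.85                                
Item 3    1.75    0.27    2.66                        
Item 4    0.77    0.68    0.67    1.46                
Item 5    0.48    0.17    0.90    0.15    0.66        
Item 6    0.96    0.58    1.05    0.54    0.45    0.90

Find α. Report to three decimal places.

α = 0.828

sum of item variances = 2.82 + 0.85 + 2.66 + 1.46 + 0.66 + 0.90 = 9.35
Σ_{i<j} σ_ij = 10.42
total variance = 9.35 + 2 × 10.42 = 30.19
α = (k/(k−1))·(1 − sum of item variances/total variance) = (6/5)·(1 − 9.35/30.19) = 0.828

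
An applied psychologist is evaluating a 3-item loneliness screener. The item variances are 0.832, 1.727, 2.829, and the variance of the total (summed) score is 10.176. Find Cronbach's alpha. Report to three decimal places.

α = 0.706

Σσ²ᵢ = 0.832 + 1.727 + 2.829 = 5.388
α = (k/(k−1))·(1 − Σσ²ᵢ/Var(T)) = (3/2)·(1 − 5.388/10.176) = 0.706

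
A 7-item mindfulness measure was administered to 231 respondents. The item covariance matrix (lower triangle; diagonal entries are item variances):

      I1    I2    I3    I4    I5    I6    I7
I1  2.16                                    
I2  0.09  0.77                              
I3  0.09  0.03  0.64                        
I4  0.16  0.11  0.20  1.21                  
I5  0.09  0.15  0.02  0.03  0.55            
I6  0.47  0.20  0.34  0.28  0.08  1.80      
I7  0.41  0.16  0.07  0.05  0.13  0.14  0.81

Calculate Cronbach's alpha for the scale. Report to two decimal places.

Cronbach's alpha = 0.53

sum of item variances = 2.16 + 0.77 + 0.64 + 1.21 + 0.55 + 1.80 + 0.81 = 7.94
Σ_{i<j} σ_ij = 3.30
total variance = 7.94 + 2 × 3.30 = 14.54
α = (k/(k−1))·(1 − sum of item variances/total variance) = (7/6)·(1 − 7.94/14.54) = 0.53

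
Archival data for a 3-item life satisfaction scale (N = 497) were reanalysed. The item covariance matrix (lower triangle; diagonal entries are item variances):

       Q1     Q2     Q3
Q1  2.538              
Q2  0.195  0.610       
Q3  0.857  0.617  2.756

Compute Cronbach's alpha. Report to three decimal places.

sum of item variances = 2.538 + 0.610 + 2.756 = 5.904
Sum of off-diagonal covariances = 1.669
σ²_T = 5.904 + 2 × 1.669 = 9.242
α = (k/(k−1))·(1 − sum of item variances/σ²_T) = (3/2)·(1 − 5.904/9.242) = 0.542

α = 0.542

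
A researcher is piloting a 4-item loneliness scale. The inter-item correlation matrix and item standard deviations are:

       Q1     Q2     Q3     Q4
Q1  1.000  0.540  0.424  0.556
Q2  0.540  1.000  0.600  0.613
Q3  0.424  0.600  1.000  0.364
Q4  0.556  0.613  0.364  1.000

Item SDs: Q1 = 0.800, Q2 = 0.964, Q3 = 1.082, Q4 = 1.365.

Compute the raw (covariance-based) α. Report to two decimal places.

Σσ²ᵢ = 0.800² + 0.964² + 1.082² + 1.365² = 4.6032
Covariances σ_ij = r_ij · s_i · s_j:
  σ(Q1,Q2) = 0.540 × 0.800 × 0.964 = 0.4164
  σ(Q1,Q3) = 0.424 × 0.800 × 1.082 = 0.3670
  σ(Q1,Q4) = 0.556 × 0.800 × 1.365 = 0.6072
  σ(Q2,Q3) = 0.600 × 0.964 × 1.082 = 0.6258
  σ(Q2,Q4) = 0.613 × 0.964 × 1.365 = 0.8066
  σ(Q3,Q4) = 0.364 × 1.082 × 1.365 = 0.5376
σ²_T = Σσ²ᵢ + 2·Σσ_ij = 4.6032 + 2 × 3.3606 = 11.3244
α = (4/3)·(1 − 4.6032/11.3244) = 0.79

α = 0.79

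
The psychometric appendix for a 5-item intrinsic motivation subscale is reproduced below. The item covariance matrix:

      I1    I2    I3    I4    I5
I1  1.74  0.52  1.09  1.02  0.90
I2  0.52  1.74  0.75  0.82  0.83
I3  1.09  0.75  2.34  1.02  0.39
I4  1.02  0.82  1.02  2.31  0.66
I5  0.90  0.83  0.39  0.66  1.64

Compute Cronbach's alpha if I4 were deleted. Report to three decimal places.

α = 0.728

Remaining items: I1, I2, I3, I5 (k = 4).
Σσ²ᵢ = 1.74 + 1.74 + 2.34 + 1.64 = 7.46
σ²_T = 7.46 + 2 × 4.48 = 16.42
α (item deleted) = (4/3)·(1 − 7.46/16.42) = 0.728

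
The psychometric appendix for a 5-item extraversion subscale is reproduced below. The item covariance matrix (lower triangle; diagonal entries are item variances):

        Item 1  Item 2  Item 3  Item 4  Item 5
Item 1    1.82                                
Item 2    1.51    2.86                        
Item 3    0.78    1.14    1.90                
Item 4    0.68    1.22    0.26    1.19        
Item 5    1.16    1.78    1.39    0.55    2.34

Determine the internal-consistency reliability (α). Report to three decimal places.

Σσᵢ² = 1.82 + 2.86 + 1.90 + 1.19 + 2.34 = 10.11
Sum of the distinct covariances = 10.47
σ²_T = 10.11 + 2 × 10.47 = 31.05
α = (k/(k−1))·(1 − Σσᵢ²/σ²_T) = (5/4)·(1 − 10.11/31.05) = 0.843

α = 0.843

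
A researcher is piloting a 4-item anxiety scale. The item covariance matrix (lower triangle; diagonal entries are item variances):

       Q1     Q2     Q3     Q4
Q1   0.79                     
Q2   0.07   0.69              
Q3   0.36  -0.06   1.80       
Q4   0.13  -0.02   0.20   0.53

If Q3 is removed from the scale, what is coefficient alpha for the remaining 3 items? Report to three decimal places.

α = 0.228

Remaining items: Q1, Q2, Q4 (k = 3).
Σσᵢ² = 0.79 + 0.69 + 0.53 = 2.01
total variance = 2.01 + 2 × 0.18 = 2.37
α (item deleted) = (3/2)·(1 − 2.01/2.37) = 0.228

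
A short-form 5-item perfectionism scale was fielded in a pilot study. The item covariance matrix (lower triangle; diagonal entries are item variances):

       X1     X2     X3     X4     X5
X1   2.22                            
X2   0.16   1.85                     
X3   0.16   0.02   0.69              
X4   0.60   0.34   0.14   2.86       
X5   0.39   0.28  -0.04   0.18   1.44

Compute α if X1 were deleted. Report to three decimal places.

Remaining items: X2, X3, X4, X5 (k = 4).
ΣVar(i) = 1.85 + 0.69 + 2.86 + 1.44 = 6.84
total variance = 6.84 + 2 × 0.92 = 8.68
α (item deleted) = (4/3)·(1 − 6.84/8.68) = 0.283

α = 0.283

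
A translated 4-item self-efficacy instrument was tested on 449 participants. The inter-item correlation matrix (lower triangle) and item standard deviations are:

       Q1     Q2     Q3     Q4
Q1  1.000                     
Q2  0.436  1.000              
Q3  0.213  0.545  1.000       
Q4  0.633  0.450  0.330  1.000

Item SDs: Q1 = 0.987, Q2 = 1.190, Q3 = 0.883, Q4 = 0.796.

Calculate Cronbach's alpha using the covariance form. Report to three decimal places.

Σσ²ᵢ = 0.987² + 1.190² + 0.883² + 0.796² = 3.8036
Covariances σ_ij = r_ij · s_i · s_j:
  σ(Q1,Q2) = 0.436 × 0.987 × 1.190 = 0.5121
  σ(Q1,Q3) = 0.213 × 0.987 × 0.883 = 0.1856
  σ(Q1,Q4) = 0.633 × 0.987 × 0.796 = 0.4973
  σ(Q2,Q3) = 0.545 × 1.190 × 0.883 = 0.5727
  σ(Q2,Q4) = 0.450 × 1.190 × 0.796 = 0.4263
  σ(Q3,Q4) = 0.330 × 0.883 × 0.796 = 0.2319
σ²_T = Σσ²ᵢ + 2·Σσ_ij = 3.8036 + 2 × 2.4259 = 8.6554
α = (4/3)·(1 − 3.8036/8.6554) = 0.747

Cronbach's alpha = 0.747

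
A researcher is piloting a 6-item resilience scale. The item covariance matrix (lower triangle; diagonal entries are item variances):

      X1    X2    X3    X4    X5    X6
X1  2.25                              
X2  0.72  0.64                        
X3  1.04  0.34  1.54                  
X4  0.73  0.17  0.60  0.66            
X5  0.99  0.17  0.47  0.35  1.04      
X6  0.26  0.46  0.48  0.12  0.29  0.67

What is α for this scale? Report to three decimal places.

α = 0.815

sum of item variances = 2.25 + 0.64 + 1.54 + 0.66 + 1.04 + 0.67 = 6.80
Sum of off-diagonal covariances = 7.19
total variance = 6.80 + 2 × 7.19 = 21.18
α = (k/(k−1))·(1 − sum of item variances/total variance) = (6/5)·(1 − 6.80/21.18) = 0.815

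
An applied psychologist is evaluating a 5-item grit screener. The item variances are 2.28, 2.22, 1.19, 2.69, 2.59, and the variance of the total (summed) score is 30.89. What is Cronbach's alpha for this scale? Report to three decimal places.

Cronbach's alpha = 0.806

ΣVar(i) = 2.28 + 2.22 + 1.19 + 2.69 + 2.59 = 10.97
α = (k/(k−1))·(1 − ΣVar(i)/σ²_T) = (5/4)·(1 − 10.97/30.89) = 0.806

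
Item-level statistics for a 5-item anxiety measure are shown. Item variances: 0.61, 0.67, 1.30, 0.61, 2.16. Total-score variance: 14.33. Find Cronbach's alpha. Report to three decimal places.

α = 0.783

sum of item variances = 0.61 + 0.67 + 1.30 + 0.61 + 2.16 = 5.35
α = (k/(k−1))·(1 − sum of item variances/total variance) = (5/4)·(1 − 5.35/14.33) = 0.783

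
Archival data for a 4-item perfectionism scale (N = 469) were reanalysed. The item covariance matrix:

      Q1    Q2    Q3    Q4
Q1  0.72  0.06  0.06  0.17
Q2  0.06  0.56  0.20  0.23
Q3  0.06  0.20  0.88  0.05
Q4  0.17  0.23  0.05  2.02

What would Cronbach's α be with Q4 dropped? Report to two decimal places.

α = 0.34

Remaining items: Q1, Q2, Q3 (k = 3).
Σσᵢ² = 0.72 + 0.56 + 0.88 = 2.16
σ²_total = 2.16 + 2 × 0.32 = 2.80
α (item deleted) = (3/2)·(1 − 2.16/2.80) = 0.34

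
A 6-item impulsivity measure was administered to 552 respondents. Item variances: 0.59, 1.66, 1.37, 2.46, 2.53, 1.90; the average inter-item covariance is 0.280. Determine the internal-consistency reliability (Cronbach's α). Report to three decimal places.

Cronbach's α = 0.533

sum of item variances = 0.59 + 1.66 + 1.37 + 2.46 + 2.53 + 1.90 = 10.51
Sum of the 15 distinct covariances = 15 × 0.280 = 4.200
σ²_T = sum of item variances + 2·Σcov = 10.51 + 2 × 4.200 = 18.910
α = (6/5)·(1 − 10.51/18.910) = 0.533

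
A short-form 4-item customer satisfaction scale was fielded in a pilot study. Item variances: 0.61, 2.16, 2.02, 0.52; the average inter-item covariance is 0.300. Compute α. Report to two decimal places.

Σσᵢ² = 0.61 + 2.16 + 2.02 + 0.52 = 5.31
Sum of the 6 distinct covariances = 6 × 0.300 = 1.800
σ²_T = Σσᵢ² + 2·Σcov = 5.31 + 2 × 1.800 = 8.910
α = (4/3)·(1 − 5.31/8.910) = 0.54

α = 0.54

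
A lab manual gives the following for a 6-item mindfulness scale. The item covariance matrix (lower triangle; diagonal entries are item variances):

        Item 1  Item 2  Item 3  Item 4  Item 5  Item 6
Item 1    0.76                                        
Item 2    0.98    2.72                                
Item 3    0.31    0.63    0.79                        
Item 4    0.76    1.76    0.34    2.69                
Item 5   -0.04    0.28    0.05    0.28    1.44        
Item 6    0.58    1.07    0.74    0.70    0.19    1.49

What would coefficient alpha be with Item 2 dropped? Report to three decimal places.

Remaining items: Item 1, Item 3, Item 4, Item 5, Item 6 (k = 5).
Σσᵢ² = 0.76 + 0.79 + 2.69 + 1.44 + 1.49 = 7.17
total variance = 7.17 + 2 × 3.91 = 14.99
α (item deleted) = (5/4)·(1 − 7.17/14.99) = 0.652

α = 0.652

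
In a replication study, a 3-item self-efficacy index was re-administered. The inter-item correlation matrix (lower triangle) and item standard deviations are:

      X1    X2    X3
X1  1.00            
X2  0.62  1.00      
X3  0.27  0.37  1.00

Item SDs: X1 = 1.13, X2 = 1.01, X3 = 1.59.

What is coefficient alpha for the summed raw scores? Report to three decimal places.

Σσ²ᵢ = 1.13² + 1.01² + 1.59² = 4.8251
Covariances σ_ij = r_ij · s_i · s_j:
  σ(X1,X2) = 0.62 × 1.13 × 1.01 = 0.7076
  σ(X1,X3) = 0.27 × 1.13 × 1.59 = 0.4851
  σ(X2,X3) = 0.37 × 1.01 × 1.59 = 0.5942
σ²_T = Σσ²ᵢ + 2·Σσ_ij = 4.8251 + 2 × 1.7869 = 8.3989
α = (3/2)·(1 − 4.8251/8.3989) = 0.638

α = 0.638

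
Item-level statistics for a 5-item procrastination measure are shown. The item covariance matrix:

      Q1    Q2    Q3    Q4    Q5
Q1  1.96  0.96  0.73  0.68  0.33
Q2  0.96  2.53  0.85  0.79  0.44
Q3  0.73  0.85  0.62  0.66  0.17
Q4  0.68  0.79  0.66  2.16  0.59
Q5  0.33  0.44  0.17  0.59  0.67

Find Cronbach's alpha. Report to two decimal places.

ΣVar(i) = 1.96 + 2.53 + 0.62 + 2.16 + 0.67 = 7.94
Sum of the distinct covariances = 6.20
σ²_T = 7.94 + 2 × 6.20 = 20.34
α = (k/(k−1))·(1 − ΣVar(i)/σ²_T) = (5/4)·(1 − 7.94/20.34) = 0.76

α = 0.76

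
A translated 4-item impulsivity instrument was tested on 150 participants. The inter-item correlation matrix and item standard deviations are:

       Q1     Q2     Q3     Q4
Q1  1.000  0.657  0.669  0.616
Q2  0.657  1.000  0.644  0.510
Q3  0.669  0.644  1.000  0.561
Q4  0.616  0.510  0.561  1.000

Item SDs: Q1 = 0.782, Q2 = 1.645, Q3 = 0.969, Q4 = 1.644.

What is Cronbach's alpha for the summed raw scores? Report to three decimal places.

Cronbach's alpha = 0.813

Σσ²ᵢ = 0.782² + 1.645² + 0.969² + 1.644² = 6.9592
Covariances σ_ij = r_ij · s_i · s_j:
  σ(Q1,Q2) = 0.657 × 0.782 × 1.645 = 0.8452
  σ(Q1,Q3) = 0.669 × 0.782 × 0.969 = 0.5069
  σ(Q1,Q4) = 0.616 × 0.782 × 1.644 = 0.7919
  σ(Q2,Q3) = 0.644 × 1.645 × 0.969 = 1.0265
  σ(Q2,Q4) = 0.510 × 1.645 × 1.644 = 1.3792
  σ(Q3,Q4) = 0.561 × 0.969 × 1.644 = 0.8937
σ²_T = Σσ²ᵢ + 2·Σσ_ij = 6.9592 + 2 × 5.4434 = 17.8460
α = (4/3)·(1 − 6.9592/17.8460) = 0.813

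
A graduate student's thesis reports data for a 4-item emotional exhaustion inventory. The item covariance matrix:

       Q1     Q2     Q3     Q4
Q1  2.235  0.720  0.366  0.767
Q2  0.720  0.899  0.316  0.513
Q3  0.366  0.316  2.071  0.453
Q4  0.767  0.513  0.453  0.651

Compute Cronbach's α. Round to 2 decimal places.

Cronbach's α = 0.69

Σσ²ᵢ = 2.235 + 0.899 + 2.071 + 0.651 = 5.856
Σ_{i<j} σ_ij = 3.135
σ²_total = 5.856 + 2 × 3.135 = 12.126
α = (k/(k−1))·(1 − Σσ²ᵢ/σ²_total) = (4/3)·(1 − 5.856/12.126) = 0.69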